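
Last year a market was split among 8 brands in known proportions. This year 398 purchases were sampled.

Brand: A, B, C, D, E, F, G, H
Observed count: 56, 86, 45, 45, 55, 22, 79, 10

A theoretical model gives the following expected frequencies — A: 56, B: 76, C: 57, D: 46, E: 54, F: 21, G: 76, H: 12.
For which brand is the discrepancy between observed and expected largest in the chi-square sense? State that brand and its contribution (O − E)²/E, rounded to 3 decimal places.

cat         O        E   (O−E)²/E
A          56       56     0.0000
B          86       76     1.3158
C          45       57     2.5263
D          45       46     0.0217
E          55       54     0.0185
F          22       21     0.0476
G          79       76     0.1184
H          10       12     0.3333
The largest term is for C: 2.526.

C, 2.526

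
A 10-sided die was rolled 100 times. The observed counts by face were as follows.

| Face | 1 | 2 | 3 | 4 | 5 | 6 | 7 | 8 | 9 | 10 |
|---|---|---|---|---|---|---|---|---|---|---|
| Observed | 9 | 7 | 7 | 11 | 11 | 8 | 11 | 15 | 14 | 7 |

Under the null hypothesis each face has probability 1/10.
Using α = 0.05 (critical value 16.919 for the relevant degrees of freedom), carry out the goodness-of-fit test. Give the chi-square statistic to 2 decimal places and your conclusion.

Expected count for each of the 10 categories: 100/10 = 10.
1: (9 − 10)²/10 = 1/10 = 0.100
2: (7 − 10)²/10 = 9/10 = 0.900
3: (7 − 10)²/10 = 9/10 = 0.900
4: (11 − 10)²/10 = 1/10 = 0.100
5: (11 − 10)²/10 = 1/10 = 0.100
6: (8 − 10)²/10 = 4/10 = 0.400
7: (11 − 10)²/10 = 1/10 = 0.100
8: (15 − 10)²/10 = 25/10 = 2.500
9: (14 − 10)²/10 = 16/10 = 1.600
10: (7 − 10)²/10 = 9/10 = 0.900
Sum = 7.60
df = 9. Since 7.60 < 16.919, we do not reject H₀.

7.60; do not reject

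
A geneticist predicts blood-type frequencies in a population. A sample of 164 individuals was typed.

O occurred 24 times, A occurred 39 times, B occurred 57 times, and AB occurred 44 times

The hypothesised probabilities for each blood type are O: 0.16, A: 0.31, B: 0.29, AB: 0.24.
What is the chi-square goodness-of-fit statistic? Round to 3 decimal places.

Expected counts E_i = n·p_i: 164×0.16 = 26.24, 164×0.31 = 50.84, 164×0.29 = 47.56, 164×0.24 = 39.36.
cat         O        E   (O−E)²/E
O          24    26.24     0.1912
A          39    50.84     2.7574
B          57    47.56     1.8737
AB         44    39.36     0.5470
Sum = 5.369

5.369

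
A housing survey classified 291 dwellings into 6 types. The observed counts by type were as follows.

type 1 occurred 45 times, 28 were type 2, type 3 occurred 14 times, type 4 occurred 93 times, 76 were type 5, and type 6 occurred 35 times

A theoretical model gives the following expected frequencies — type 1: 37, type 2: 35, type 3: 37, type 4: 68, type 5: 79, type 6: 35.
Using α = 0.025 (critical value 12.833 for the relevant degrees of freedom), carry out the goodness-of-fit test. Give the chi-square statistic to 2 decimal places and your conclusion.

26.73; reject

cat         O        E   (O−E)²/E
type 1     45       37      1.730
type 2     28       35      1.400
type 3     14       37     14.297
type 4     93       68      9.191
type 5     76       79      0.114
type 6     35       35      0.000
Sum = 26.73
df = 5. Since 26.73 > 12.833, we reject H₀.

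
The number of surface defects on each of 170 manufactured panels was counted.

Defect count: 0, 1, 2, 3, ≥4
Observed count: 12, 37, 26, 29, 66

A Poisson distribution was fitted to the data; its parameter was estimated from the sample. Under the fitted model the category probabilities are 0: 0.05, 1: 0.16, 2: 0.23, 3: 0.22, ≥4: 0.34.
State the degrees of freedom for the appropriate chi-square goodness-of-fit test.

3

There are k = 5 categories and 1 parameter estimated from the data, so df = 5 − 1 − 1 = 3.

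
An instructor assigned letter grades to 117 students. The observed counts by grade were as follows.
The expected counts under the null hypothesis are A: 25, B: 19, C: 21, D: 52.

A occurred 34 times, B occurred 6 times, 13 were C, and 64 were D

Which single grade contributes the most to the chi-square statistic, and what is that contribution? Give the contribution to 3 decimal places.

cat         O        E   (O−E)²/E
A          34       25     3.2400
B           6       19     8.8947
C          13       21     3.0476
D          64       52     2.7692
The largest term is for B: 8.895.

B, 8.895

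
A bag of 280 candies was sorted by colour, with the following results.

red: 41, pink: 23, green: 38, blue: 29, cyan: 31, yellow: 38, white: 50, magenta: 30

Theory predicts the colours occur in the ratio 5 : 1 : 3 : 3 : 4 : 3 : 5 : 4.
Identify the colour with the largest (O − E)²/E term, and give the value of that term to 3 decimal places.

Ratio total = 28. Expected counts: 280×5/28 = 50, 280×1/28 = 10, 280×3/28 = 30, 280×3/28 = 30, 280×4/28 = 40, 280×3/28 = 30, 280×5/28 = 50, 280×4/28 = 40.
χ² = (41−50)²/50 + (23−10)²/10 + (38−30)²/30 + (29−30)²/30 + (31−40)²/40 + (38−30)²/30 + (50−50)²/50 + (30−40)²/40
   = 1.6200 + 16.9000 + 2.1333 + 0.0333 + 2.0250 + 2.1333 + 0.0000 + 2.5000
The largest term is for pink: 16.900.

pink, 16.900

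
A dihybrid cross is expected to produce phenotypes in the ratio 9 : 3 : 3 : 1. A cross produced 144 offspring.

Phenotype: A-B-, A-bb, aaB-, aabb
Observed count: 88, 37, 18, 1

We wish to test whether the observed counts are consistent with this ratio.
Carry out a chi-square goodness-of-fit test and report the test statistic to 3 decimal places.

Ratio total = 16. Expected counts: 144×9/16 = 81, 144×3/16 = 27, 144×3/16 = 27, 144×1/16 = 9.
χ² = (88−81)²/81 + (37−27)²/27 + (18−27)²/27 + (1−9)²/9
   = 0.6049 + 3.7037 + 3.0000 + 7.1111
Sum = 14.420

14.420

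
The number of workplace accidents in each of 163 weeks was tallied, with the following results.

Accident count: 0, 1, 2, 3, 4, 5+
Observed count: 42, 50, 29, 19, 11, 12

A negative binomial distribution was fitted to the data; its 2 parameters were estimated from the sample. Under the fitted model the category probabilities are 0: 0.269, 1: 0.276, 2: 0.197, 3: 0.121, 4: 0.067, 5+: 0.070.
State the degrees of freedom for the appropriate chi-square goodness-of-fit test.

3

There are k = 6 categories and 2 parameters estimated from the data, so df = 6 − 1 − 2 = 3.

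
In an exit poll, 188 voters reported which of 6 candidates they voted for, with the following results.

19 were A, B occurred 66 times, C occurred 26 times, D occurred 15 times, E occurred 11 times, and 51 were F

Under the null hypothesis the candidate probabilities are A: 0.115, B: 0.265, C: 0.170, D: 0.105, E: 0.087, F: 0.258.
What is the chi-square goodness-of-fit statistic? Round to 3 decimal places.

Expected counts E_i = n·p_i: 188×0.115 = 21.62, 188×0.265 = 49.82, 188×0.170 = 31.96, 188×0.105 = 19.74, 188×0.087 = 16.356, 188×0.258 = 48.504.
χ² = (19−21.62)²/21.62 + (66−49.82)²/49.82 + (26−31.96)²/31.96 + (15−19.74)²/19.74 + (11−16.356)²/16.356 + (51−48.504)²/48.504
   = 0.3175 + 5.2548 + 1.1114 + 1.1382 + 1.7539 + 0.1284
Sum = 9.704

9.704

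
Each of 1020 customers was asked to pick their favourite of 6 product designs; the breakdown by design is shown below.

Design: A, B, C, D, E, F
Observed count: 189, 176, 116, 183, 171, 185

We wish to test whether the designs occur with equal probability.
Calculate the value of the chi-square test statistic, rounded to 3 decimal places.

21.812

Expected count for each of the 6 categories: 1020/6 = 170.
cat         O        E   (O−E)²/E
A         189      170     2.1235
B         176      170     0.2118
C         116      170    17.1529
D         183      170     0.9941
E         171      170     0.0059
F         185      170     1.3235
Sum = 21.812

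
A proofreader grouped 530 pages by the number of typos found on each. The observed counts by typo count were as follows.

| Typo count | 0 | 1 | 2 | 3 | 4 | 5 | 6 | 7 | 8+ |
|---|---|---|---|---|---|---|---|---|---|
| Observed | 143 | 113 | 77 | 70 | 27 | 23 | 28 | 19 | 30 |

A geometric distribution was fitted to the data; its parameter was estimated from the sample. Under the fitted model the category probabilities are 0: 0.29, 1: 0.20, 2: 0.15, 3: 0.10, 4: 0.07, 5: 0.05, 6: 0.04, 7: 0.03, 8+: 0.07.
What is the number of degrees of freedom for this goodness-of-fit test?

7

There are k = 9 categories and 1 parameter estimated from the data, so df = 9 − 1 − 1 = 7.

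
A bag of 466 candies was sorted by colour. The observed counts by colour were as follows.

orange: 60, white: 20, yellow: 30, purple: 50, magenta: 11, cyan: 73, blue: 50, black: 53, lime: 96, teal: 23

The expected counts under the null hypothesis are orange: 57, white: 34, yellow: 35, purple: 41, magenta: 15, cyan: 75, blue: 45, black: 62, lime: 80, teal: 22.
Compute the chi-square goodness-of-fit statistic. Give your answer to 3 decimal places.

14.840

χ² = (60−57)²/57 + (20−34)²/34 + (30−35)²/35 + (50−41)²/41 + (11−15)²/15 + (73−75)²/75 + (50−45)²/45 + (53−62)²/62 + (96−80)²/80 + (23−22)²/22
   = 0.1579 + 5.7647 + 0.7143 + 1.9756 + 1.0667 + 0.0533 + 0.5556 + 1.3065 + 3.2000 + 0.0455
Sum = 14.840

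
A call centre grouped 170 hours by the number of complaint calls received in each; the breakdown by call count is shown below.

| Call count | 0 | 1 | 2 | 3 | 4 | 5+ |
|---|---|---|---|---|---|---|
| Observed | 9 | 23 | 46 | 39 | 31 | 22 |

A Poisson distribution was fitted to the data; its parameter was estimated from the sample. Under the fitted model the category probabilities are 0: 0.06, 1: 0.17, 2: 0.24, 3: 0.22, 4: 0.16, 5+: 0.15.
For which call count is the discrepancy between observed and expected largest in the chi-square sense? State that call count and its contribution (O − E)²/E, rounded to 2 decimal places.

Expected counts E_i = n·p_i: 170×0.06 = 10.2, 170×0.17 = 28.9, 170×0.24 = 40.8, 170×0.22 = 37.4, 170×0.16 = 27.2, 170×0.15 = 25.5.
0: (9 − 10.2)²/10.2 = 1.44/10.2 = 0.141
1: (23 − 28.9)²/28.9 = 34.81/28.9 = 1.204
2: (46 − 40.8)²/40.8 = 27.04/40.8 = 0.663
3: (39 − 37.4)²/37.4 = 2.56/37.4 = 0.068
4: (31 − 27.2)²/27.2 = 14.44/27.2 = 0.531
5+: (22 − 25.5)²/25.5 = 12.25/25.5 = 0.480
The largest term is for 1: 1.20.

1, 1.20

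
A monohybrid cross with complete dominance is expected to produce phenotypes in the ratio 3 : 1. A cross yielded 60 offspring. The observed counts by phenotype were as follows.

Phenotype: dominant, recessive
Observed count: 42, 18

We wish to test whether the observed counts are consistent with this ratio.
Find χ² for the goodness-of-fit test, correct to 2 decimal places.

0.80

Ratio total = 4. Expected counts: 60×3/4 = 45, 60×1/4 = 15.
cat            O        E   (O−E)²/E
dominant      42       45      0.200
recessive     18       15      0.600
Sum = 0.80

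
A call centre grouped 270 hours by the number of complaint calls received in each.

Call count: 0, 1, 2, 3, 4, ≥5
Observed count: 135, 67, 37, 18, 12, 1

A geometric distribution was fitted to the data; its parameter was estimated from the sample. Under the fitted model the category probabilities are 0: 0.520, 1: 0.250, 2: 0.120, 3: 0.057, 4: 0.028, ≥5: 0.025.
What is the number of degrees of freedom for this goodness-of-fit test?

There are k = 6 categories and 1 parameter estimated from the data, so df = 6 − 1 − 1 = 4.

4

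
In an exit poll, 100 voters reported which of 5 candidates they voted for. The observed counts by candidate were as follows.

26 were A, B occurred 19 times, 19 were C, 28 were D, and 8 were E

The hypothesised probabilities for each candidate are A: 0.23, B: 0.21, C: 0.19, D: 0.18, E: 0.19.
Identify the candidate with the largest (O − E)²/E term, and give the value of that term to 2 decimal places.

E, 6.37

Expected counts E_i = n·p_i: 100×0.23 = 23, 100×0.21 = 21, 100×0.19 = 19, 100×0.18 = 18, 100×0.19 = 19.
cat         O        E   (O−E)²/E
A          26       23      0.391
B          19       21      0.190
C          19       19      0.000
D          28       18      5.556
E           8       19      6.368
The largest term is for E: 6.37.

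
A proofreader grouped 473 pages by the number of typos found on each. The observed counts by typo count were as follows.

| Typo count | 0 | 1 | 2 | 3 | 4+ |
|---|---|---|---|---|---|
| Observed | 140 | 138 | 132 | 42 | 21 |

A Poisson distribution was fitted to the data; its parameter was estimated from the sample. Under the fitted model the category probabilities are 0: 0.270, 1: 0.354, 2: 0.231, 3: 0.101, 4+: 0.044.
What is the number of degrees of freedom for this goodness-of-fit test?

3

There are k = 5 categories and 1 parameter estimated from the data, so df = 5 − 1 − 1 = 3.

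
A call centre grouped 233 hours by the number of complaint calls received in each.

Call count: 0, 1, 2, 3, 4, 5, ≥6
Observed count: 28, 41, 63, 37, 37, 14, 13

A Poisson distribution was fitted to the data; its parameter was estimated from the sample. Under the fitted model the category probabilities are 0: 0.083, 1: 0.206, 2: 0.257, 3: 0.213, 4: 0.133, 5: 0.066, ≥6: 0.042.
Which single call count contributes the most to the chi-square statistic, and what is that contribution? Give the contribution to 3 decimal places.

Expected counts E_i = n·p_i: 233×0.083 = 19.339, 233×0.206 = 47.998, 233×0.257 = 59.881, 233×0.213 = 49.629, 233×0.133 = 30.989, 233×0.066 = 15.378, 233×0.042 = 9.786.
cat         O        E   (O−E)²/E
0          28   19.339     3.8788
1          41   47.998     1.0203
2          63   59.881     0.1625
3          37   49.629     3.2137
4          37   30.989     1.1660
5          14   15.378     0.1235
≥6         13    9.786     1.0556
The largest term is for 0: 3.879.

0, 3.879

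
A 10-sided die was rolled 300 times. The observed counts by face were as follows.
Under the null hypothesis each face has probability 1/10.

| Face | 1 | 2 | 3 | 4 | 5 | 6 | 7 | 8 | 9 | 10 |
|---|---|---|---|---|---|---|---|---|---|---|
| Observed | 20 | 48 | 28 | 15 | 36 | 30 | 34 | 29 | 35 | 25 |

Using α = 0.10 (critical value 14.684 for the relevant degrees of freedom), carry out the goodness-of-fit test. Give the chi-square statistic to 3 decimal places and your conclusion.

25.200; reject

Under H₀ each category has probability 1/10, so each expected count is 300/10 = 30.
χ² = (20−30)²/30 + (48−30)²/30 + (28−30)²/30 + (15−30)²/30 + (36−30)²/30 + (30−30)²/30 + (34−30)²/30 + (29−30)²/30 + (35−30)²/30 + (25−30)²/30
   = 3.3333 + 10.8000 + 0.1333 + 7.5000 + 1.2000 + 0.0000 + 0.5333 + 0.0333 + 0.8333 + 0.8333
Sum = 25.200
df = 9. Since 25.200 > 14.684, we reject H₀.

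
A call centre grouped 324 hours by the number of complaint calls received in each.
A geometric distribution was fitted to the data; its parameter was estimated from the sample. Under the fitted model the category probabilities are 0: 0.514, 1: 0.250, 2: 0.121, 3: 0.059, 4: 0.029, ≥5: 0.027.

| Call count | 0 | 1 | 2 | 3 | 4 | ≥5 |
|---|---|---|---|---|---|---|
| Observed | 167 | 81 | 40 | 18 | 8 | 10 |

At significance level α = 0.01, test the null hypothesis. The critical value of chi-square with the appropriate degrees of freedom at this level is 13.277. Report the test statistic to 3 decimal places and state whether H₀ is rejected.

Expected counts E_i = n·p_i: 324×0.514 = 166.536, 324×0.250 = 81, 324×0.121 = 39.204, 324×0.059 = 19.116, 324×0.029 = 9.396, 324×0.027 = 8.748.
χ² = (167−166.536)²/166.536 + (81−81)²/81 + (40−39.204)²/39.204 + (18−19.116)²/19.116 + (8−9.396)²/9.396 + (10−8.748)²/8.748
   = 0.0013 + 0.0000 + 0.0162 + 0.0652 + 0.2074 + 0.1792
Sum = 0.469
df = 4. Since 0.469 < 13.277, we do not reject H₀.

0.469; do not reject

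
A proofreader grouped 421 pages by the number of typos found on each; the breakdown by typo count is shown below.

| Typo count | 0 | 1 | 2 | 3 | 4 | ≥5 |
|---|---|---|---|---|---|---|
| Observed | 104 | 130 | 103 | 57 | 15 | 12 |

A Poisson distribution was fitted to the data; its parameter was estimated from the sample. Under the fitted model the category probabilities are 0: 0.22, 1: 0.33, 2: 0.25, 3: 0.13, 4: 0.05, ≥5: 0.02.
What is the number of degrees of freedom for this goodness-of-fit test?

4

There are k = 6 categories and 1 parameter estimated from the data, so df = 6 − 1 − 1 = 4.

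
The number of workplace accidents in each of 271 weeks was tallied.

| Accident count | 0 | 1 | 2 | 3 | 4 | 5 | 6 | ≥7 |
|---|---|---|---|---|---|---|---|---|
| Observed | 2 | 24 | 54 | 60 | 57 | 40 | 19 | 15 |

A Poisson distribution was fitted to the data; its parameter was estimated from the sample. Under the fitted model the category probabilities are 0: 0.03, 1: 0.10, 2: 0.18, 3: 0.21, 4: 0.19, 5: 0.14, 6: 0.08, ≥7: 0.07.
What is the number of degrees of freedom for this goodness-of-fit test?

There are k = 8 categories and 1 parameter estimated from the data, so df = 8 − 1 − 1 = 6.

6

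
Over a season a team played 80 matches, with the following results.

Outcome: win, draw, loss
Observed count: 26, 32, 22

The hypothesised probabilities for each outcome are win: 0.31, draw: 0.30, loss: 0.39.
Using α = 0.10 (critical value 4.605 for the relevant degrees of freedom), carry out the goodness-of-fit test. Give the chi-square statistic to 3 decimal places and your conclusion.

Expected counts E_i = n·p_i: 80×0.31 = 24.8, 80×0.30 = 24, 80×0.39 = 31.2.
cat         O        E   (O−E)²/E
win        26     24.8     0.0581
draw       32       24     2.6667
loss       22     31.2     2.7128
Sum = 5.438
df = 2. Since 5.438 > 4.605, we reject H₀.

5.438; reject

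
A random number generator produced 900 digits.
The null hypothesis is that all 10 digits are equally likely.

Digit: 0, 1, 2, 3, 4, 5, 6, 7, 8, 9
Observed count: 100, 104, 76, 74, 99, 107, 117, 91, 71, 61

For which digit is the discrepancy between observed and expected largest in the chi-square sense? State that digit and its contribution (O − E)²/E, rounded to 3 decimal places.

Under H₀ each category has probability 1/10, so each expected count is 900/10 = 90.
χ² = (100−90)²/90 + (104−90)²/90 + (76−90)²/90 + (74−90)²/90 + (99−90)²/90 + (107−90)²/90 + (117−90)²/90 + (91−90)²/90 + (71−90)²/90 + (61−90)²/90
   = 1.1111 + 2.1778 + 2.1778 + 2.8444 + 0.9000 + 3.2111 + 8.1000 + 0.0111 + 4.0111 + 9.3444
The largest term is for 9: 9.344.

9, 9.344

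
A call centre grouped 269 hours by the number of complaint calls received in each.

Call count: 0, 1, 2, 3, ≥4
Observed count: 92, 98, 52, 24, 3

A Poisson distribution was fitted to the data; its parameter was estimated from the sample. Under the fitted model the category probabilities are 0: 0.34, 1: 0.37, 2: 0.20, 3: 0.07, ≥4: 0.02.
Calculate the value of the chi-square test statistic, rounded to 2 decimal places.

2.56

Expected counts E_i = n·p_i: 269×0.34 = 91.46, 269×0.37 = 99.53, 269×0.20 = 53.8, 269×0.07 = 18.83, 269×0.02 = 5.38.
cat         O        E   (O−E)²/E
0          92    91.46      0.003
1          98    99.53      0.024
2          52     53.8      0.060
3          24    18.83      1.419
≥4          3     5.38      1.053
Sum = 2.56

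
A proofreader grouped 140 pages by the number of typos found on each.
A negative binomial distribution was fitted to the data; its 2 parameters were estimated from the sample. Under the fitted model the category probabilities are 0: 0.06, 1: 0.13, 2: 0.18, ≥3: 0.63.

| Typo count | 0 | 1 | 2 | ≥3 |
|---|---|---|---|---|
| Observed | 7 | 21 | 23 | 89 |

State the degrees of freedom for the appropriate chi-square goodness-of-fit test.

1

There are k = 4 categories and 2 parameters estimated from the data, so df = 4 − 1 − 2 = 1.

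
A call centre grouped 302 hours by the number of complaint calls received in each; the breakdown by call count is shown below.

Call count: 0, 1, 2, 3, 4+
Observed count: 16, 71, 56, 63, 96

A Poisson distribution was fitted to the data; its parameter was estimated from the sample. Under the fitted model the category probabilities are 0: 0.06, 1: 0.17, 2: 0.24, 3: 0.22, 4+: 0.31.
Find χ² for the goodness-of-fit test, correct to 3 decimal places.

Expected counts E_i = n·p_i: 302×0.06 = 18.12, 302×0.17 = 51.34, 302×0.24 = 72.48, 302×0.22 = 66.44, 302×0.31 = 93.62.
0: (16 − 18.12)²/18.12 = 4.4944/18.12 = 0.2480
1: (71 − 51.34)²/51.34 = 386.5156/51.34 = 7.5285
2: (56 − 72.48)²/72.48 = 271.5904/72.48 = 3.7471
3: (63 − 66.44)²/66.44 = 11.8336/66.44 = 0.1781
4+: (96 − 93.62)²/93.62 = 5.6644/93.62 = 0.0605
Sum = 11.762

11.762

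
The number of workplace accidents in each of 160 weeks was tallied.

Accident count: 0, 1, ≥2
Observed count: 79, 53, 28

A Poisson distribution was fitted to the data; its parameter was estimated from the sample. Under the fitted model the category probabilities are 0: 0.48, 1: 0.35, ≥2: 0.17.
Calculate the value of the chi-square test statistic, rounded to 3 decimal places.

0.247

Expected counts E_i = n·p_i: 160×0.48 = 76.8, 160×0.35 = 56, 160×0.17 = 27.2.
0: (79 − 76.8)²/76.8 = 4.84/76.8 = 0.0630
1: (53 − 56)²/56 = 9/56 = 0.1607
≥2: (28 − 27.2)²/27.2 = 0.64/27.2 = 0.0235
Sum = 0.247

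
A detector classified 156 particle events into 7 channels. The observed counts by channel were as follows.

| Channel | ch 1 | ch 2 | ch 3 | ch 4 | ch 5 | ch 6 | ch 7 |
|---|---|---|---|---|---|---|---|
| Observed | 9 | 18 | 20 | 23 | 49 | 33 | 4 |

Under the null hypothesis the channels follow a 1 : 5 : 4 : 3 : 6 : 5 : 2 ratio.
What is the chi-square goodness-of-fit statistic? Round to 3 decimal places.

18.683

Ratio total = 26. Expected counts: 156×1/26 = 6, 156×5/26 = 30, 156×4/26 = 24, 156×3/26 = 18, 156×6/26 = 36, 156×5/26 = 30, 156×2/26 = 12.
ch 1: (9 − 6)²/6 = 9/6 = 1.5000
ch 2: (18 − 30)²/30 = 144/30 = 4.8000
ch 3: (20 − 24)²/24 = 16/24 = 0.6667
ch 4: (23 − 18)²/18 = 25/18 = 1.3889
ch 5: (49 − 36)²/36 = 169/36 = 4.6944
ch 6: (33 − 30)²/30 = 9/30 = 0.3000
ch 7: (4 − 12)²/12 = 64/12 = 5.3333
Sum = 18.683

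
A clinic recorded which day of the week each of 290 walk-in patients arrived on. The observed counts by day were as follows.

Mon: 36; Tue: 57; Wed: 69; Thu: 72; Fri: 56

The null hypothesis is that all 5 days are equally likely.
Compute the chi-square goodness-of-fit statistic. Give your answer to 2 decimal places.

Under H₀ each category has probability 1/5, so each expected count is 290/5 = 58.
Mon: (36 − 58)²/58 = 484/58 = 8.345
Tue: (57 − 58)²/58 = 1/58 = 0.017
Wed: (69 − 58)²/58 = 121/58 = 2.086
Thu: (72 − 58)²/58 = 196/58 = 3.379
Fri: (56 − 58)²/58 = 4/58 = 0.069
Sum = 13.90

13.90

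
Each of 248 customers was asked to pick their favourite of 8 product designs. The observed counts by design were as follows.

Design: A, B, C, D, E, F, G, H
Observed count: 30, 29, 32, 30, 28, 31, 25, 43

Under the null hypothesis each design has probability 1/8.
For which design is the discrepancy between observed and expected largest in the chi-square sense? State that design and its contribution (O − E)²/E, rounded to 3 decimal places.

Under H₀ each category has probability 1/8, so each expected count is 248/8 = 31.
cat         O        E   (O−E)²/E
A          30       31     0.0323
B          29       31     0.1290
C          32       31     0.0323
D          30       31     0.0323
E          28       31     0.2903
F          31       31     0.0000
G          25       31     1.1613
H          43       31     4.6452
The largest term is for H: 4.645.

H, 4.645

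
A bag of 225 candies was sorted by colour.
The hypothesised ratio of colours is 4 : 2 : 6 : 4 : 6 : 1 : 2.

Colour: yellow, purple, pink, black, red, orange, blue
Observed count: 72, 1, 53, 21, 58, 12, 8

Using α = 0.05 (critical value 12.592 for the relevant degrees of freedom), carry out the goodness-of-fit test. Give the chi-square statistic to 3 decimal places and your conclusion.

65.176; reject

Ratio total = 25. Expected counts: 225×4/25 = 36, 225×2/25 = 18, 225×6/25 = 54, 225×4/25 = 36, 225×6/25 = 54, 225×1/25 = 9, 225×2/25 = 18.
yellow: (72 − 36)²/36 = 1296/36 = 36.0000
purple: (1 − 18)²/18 = 289/18 = 16.0556
pink: (53 − 54)²/54 = 1/54 = 0.0185
black: (21 − 36)²/36 = 225/36 = 6.2500
red: (58 − 54)²/54 = 16/54 = 0.2963
orange: (12 − 9)²/9 = 9/9 = 1.0000
blue: (8 − 18)²/18 = 100/18 = 5.5556
Sum = 65.176
df = 6. Since 65.176 > 12.592, we reject H₀.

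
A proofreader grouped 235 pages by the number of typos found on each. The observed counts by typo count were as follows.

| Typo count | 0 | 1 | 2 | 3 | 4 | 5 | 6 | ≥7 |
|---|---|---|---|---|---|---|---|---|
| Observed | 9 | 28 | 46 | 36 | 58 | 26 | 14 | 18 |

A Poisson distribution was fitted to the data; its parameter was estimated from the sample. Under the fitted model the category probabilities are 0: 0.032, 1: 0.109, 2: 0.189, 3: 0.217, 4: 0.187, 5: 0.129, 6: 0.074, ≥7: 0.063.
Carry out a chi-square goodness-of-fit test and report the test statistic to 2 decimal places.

Expected counts E_i = n·p_i: 235×0.032 = 7.52, 235×0.109 = 25.615, 235×0.189 = 44.415, 235×0.217 = 50.995, 235×0.187 = 43.945, 235×0.129 = 30.315, 235×0.074 = 17.39, 235×0.063 = 14.805.
cat         O        E   (O−E)²/E
0           9     7.52      0.291
1          28   25.615      0.222
2          46   44.415      0.057
3          36   50.995      4.409
4          58   43.945      4.495
5          26   30.315      0.614
6          14    17.39      0.661
≥7         18   14.805      0.689
Sum = 11.44

11.44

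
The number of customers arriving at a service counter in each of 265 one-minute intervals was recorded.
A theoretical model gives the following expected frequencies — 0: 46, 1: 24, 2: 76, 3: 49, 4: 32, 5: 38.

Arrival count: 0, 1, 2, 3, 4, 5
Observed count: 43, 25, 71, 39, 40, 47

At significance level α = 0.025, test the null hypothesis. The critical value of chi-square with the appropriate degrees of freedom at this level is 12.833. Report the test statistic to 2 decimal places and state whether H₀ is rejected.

cat         O        E   (O−E)²/E
0          43       46      0.196
1          25       24      0.042
2          71       76      0.329
3          39       49      2.041
4          40       32      2.000
5          47       38      2.132
Sum = 6.74
df = 5. Since 6.74 < 12.833, we do not reject H₀.

6.74; do not reject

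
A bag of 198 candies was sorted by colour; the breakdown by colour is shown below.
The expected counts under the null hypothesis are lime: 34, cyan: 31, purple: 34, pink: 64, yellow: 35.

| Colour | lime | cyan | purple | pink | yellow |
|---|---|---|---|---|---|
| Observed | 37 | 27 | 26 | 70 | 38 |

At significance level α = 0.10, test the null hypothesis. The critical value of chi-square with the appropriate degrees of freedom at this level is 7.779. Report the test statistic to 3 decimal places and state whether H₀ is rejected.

lime: (37 − 34)²/34 = 9/34 = 0.2647
cyan: (27 − 31)²/31 = 16/31 = 0.5161
purple: (26 − 34)²/34 = 64/34 = 1.8824
pink: (70 − 64)²/64 = 36/64 = 0.5625
yellow: (38 − 35)²/35 = 9/35 = 0.2571
Sum = 3.483
df = 4. Since 3.483 < 7.779, we do not reject H₀.

3.483; do not reject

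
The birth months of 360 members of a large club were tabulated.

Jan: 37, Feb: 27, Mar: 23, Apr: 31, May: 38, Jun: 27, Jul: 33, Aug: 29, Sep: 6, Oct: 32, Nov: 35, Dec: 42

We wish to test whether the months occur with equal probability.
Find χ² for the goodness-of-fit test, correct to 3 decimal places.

31.333

Expected count for each of the 12 categories: 360/12 = 30.
Jan: (37 − 30)²/30 = 49/30 = 1.6333
Feb: (27 − 30)²/30 = 9/30 = 0.3000
Mar: (23 − 30)²/30 = 49/30 = 1.6333
Apr: (31 − 30)²/30 = 1/30 = 0.0333
May: (38 − 30)²/30 = 64/30 = 2.1333
Jun: (27 − 30)²/30 = 9/30 = 0.3000
Jul: (33 − 30)²/30 = 9/30 = 0.3000
Aug: (29 − 30)²/30 = 1/30 = 0.0333
Sep: (6 − 30)²/30 = 576/30 = 19.2000
Oct: (32 − 30)²/30 = 4/30 = 0.1333
Nov: (35 − 30)²/30 = 25/30 = 0.8333
Dec: (42 − 30)²/30 = 144/30 = 4.8000
Sum = 31.333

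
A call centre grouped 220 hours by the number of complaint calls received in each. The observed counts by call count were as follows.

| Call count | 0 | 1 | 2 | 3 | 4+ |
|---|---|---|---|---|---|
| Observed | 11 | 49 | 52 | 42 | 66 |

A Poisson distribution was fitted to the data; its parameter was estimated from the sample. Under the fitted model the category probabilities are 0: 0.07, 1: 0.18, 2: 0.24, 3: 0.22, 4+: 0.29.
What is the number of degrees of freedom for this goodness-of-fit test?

3

There are k = 5 categories and 1 parameter estimated from the data, so df = 5 − 1 − 1 = 3.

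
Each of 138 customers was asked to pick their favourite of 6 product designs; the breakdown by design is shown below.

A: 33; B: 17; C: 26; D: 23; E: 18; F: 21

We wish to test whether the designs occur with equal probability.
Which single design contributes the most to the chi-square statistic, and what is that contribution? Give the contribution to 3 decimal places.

A, 4.348

Under H₀ each category has probability 1/6, so each expected count is 138/6 = 23.
cat         O        E   (O−E)²/E
A          33       23     4.3478
B          17       23     1.5652
C          26       23     0.3913
D          23       23     0.0000
E          18       23     1.0870
F          21       23     0.1739
The largest term is for A: 4.348.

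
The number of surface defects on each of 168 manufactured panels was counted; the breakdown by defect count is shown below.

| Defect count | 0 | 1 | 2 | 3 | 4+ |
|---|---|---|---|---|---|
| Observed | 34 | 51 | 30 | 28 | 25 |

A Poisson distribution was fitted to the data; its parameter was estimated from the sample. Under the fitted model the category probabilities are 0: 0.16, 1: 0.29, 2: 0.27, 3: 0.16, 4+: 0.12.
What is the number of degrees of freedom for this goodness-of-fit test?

3

There are k = 5 categories and 1 parameter estimated from the data, so df = 5 − 1 − 1 = 3.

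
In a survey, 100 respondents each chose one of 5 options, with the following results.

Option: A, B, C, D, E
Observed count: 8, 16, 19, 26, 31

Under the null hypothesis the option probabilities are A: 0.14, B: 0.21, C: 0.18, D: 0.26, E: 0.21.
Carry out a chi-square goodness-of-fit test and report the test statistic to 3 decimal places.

Expected counts E_i = n·p_i: 100×0.14 = 14, 100×0.21 = 21, 100×0.18 = 18, 100×0.26 = 26, 100×0.21 = 21.
χ² = (8−14)²/14 + (16−21)²/21 + (19−18)²/18 + (26−26)²/26 + (31−21)²/21
   = 2.5714 + 1.1905 + 0.0556 + 0.0000 + 4.7619
Sum = 8.579

8.579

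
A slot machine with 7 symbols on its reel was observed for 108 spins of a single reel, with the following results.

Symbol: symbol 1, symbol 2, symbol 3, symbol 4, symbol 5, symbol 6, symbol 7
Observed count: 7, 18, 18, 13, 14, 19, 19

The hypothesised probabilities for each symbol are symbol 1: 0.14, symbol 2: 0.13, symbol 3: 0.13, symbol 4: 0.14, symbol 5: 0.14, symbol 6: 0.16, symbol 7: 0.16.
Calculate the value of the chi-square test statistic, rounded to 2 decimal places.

7.32

Expected counts E_i = n·p_i: 108×0.14 = 15.12, 108×0.13 = 14.04, 108×0.13 = 14.04, 108×0.14 = 15.12, 108×0.14 = 15.12, 108×0.16 = 17.28, 108×0.16 = 17.28.
χ² = (7−15.12)²/15.12 + (18−14.04)²/14.04 + (18−14.04)²/14.04 + (13−15.12)²/15.12 + (14−15.12)²/15.12 + (19−17.28)²/17.28 + (19−17.28)²/17.28
   = 4.361 + 1.117 + 1.117 + 0.297 + 0.083 + 0.171 + 0.171
Sum = 7.32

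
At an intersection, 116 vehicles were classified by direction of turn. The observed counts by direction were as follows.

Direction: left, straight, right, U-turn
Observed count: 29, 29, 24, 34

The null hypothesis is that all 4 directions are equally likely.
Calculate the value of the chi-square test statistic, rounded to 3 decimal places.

Under H₀ each category has probability 1/4, so each expected count is 116/4 = 29.
left: (29 − 29)²/29 = 0/29 = 0.0000
straight: (29 − 29)²/29 = 0/29 = 0.0000
right: (24 − 29)²/29 = 25/29 = 0.8621
U-turn: (34 − 29)²/29 = 25/29 = 0.8621
Sum = 1.724

1.724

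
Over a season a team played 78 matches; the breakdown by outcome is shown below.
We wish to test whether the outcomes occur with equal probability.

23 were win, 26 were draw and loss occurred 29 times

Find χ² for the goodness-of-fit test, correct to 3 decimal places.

Under H₀ each category has probability 1/3, so each expected count is 78/3 = 26.
cat         O        E   (O−E)²/E
win        23       26     0.3462
draw       26       26     0.0000
loss       29       26     0.3462
Sum = 0.692

0.692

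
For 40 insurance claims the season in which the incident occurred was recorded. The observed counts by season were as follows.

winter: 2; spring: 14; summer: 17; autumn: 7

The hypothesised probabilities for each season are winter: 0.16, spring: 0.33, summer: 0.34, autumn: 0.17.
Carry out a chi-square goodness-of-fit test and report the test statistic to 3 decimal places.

Expected counts E_i = n·p_i: 40×0.16 = 6.4, 40×0.33 = 13.2, 40×0.34 = 13.6, 40×0.17 = 6.8.
cat         O        E   (O−E)²/E
winter      2      6.4     3.0250
spring     14     13.2     0.0485
summer     17     13.6     0.8500
autumn      7      6.8     0.0059
Sum = 3.929

3.929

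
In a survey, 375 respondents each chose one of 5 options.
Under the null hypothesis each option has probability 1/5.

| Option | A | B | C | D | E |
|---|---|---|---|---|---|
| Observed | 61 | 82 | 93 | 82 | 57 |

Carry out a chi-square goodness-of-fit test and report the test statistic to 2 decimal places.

12.56

Expected count for each of the 5 categories: 375/5 = 75.
A: (61 − 75)²/75 = 196/75 = 2.613
B: (82 − 75)²/75 = 49/75 = 0.653
C: (93 − 75)²/75 = 324/75 = 4.320
D: (82 − 75)²/75 = 49/75 = 0.653
E: (57 − 75)²/75 = 324/75 = 4.320
Sum = 12.56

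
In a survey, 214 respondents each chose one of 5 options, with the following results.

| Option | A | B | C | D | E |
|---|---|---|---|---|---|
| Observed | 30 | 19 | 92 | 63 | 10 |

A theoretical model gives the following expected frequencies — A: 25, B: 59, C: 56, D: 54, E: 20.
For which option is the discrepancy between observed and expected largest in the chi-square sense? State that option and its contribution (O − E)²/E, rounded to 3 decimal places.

B, 27.119

A: (30 − 25)²/25 = 25/25 = 1.0000
B: (19 − 59)²/59 = 1600/59 = 27.1186
C: (92 − 56)²/56 = 1296/56 = 23.1429
D: (63 − 54)²/54 = 81/54 = 1.5000
E: (10 − 20)²/20 = 100/20 = 5.0000
The largest term is for B: 27.119.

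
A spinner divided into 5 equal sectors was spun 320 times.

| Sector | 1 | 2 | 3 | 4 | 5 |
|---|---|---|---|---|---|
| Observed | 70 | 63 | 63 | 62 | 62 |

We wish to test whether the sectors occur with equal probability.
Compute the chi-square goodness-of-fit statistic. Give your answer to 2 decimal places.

0.72

Expected count for each of the 5 categories: 320/5 = 64.
1: (70 − 64)²/64 = 36/64 = 0.563
2: (63 − 64)²/64 = 1/64 = 0.016
3: (63 − 64)²/64 = 1/64 = 0.016
4: (62 − 64)²/64 = 4/64 = 0.063
5: (62 − 64)²/64 = 4/64 = 0.063
Sum = 0.72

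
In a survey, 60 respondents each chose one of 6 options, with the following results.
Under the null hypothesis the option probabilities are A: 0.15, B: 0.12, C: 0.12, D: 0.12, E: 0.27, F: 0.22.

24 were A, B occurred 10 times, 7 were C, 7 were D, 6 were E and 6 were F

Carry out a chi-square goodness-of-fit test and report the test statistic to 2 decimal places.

Expected counts E_i = n·p_i: 60×0.15 = 9, 60×0.12 = 7.2, 60×0.12 = 7.2, 60×0.12 = 7.2, 60×0.27 = 16.2, 60×0.22 = 13.2.
cat         O        E   (O−E)²/E
A          24        9     25.000
B          10      7.2      1.089
C           7      7.2      0.006
D           7      7.2      0.006
E           6     16.2      6.422
F           6     13.2      3.927
Sum = 36.45

36.45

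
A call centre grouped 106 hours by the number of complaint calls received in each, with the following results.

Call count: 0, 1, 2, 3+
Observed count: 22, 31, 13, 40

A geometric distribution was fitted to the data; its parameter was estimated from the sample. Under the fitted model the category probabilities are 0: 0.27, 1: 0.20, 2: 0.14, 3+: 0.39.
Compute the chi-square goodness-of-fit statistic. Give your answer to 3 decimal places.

Expected counts E_i = n·p_i: 106×0.27 = 28.62, 106×0.20 = 21.2, 106×0.14 = 14.84, 106×0.39 = 41.34.
cat         O        E   (O−E)²/E
0          22    28.62     1.5313
1          31     21.2     4.5302
2          13    14.84     0.2281
3+         40    41.34     0.0434
Sum = 6.333

6.333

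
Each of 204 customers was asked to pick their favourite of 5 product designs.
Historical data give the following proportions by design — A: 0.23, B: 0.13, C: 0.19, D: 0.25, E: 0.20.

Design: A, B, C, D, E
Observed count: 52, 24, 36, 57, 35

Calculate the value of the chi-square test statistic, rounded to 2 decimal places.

Expected counts E_i = n·p_i: 204×0.23 = 46.92, 204×0.13 = 26.52, 204×0.19 = 38.76, 204×0.25 = 51, 204×0.20 = 40.8.
A: (52 − 46.92)²/46.92 = 25.8064/46.92 = 0.550
B: (24 − 26.52)²/26.52 = 6.3504/26.52 = 0.239
C: (36 − 38.76)²/38.76 = 7.6176/38.76 = 0.197
D: (57 − 51)²/51 = 36/51 = 0.706
E: (35 − 40.8)²/40.8 = 33.64/40.8 = 0.825
Sum = 2.52

2.52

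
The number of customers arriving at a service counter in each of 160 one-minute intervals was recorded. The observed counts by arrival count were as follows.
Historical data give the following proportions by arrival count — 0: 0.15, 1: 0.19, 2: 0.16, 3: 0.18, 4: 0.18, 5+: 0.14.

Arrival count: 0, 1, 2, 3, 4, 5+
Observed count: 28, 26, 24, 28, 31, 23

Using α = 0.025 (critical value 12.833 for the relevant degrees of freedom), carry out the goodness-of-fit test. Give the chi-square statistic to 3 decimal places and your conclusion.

Expected counts E_i = n·p_i: 160×0.15 = 24, 160×0.19 = 30.4, 160×0.16 = 25.6, 160×0.18 = 28.8, 160×0.18 = 28.8, 160×0.14 = 22.4.
0: (28 − 24)²/24 = 16/24 = 0.6667
1: (26 − 30.4)²/30.4 = 19.36/30.4 = 0.6368
2: (24 − 25.6)²/25.6 = 2.56/25.6 = 0.1000
3: (28 − 28.8)²/28.8 = 0.64/28.8 = 0.0222
4: (31 − 28.8)²/28.8 = 4.84/28.8 = 0.1681
5+: (23 − 22.4)²/22.4 = 0.36/22.4 = 0.0161
Sum = 1.610
df = 5. Since 1.610 < 12.833, we do not reject H₀.

1.610; do not reject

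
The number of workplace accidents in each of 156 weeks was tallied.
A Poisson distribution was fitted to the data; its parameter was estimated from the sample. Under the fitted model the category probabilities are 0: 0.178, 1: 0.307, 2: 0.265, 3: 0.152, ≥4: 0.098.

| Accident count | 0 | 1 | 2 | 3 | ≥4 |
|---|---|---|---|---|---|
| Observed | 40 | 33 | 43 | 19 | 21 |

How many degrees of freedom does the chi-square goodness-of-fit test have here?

There are k = 5 categories and 1 parameter estimated from the data, so df = 5 − 1 − 1 = 3.

3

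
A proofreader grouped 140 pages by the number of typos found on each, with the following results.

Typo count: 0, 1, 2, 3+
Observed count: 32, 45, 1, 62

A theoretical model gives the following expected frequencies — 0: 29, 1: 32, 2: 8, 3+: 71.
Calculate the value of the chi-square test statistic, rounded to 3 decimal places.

χ² = (32−29)²/29 + (45−32)²/32 + (1−8)²/8 + (62−71)²/71
   = 0.3103 + 5.2813 + 6.1250 + 1.1408
Sum = 12.857

12.857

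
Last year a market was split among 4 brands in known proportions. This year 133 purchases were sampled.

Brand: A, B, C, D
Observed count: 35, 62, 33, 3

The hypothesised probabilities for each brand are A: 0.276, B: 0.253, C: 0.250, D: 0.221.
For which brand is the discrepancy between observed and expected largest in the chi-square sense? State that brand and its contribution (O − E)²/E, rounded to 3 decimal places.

B, 23.887

Expected counts E_i = n·p_i: 133×0.276 = 36.708, 133×0.253 = 33.649, 133×0.250 = 33.25, 133×0.221 = 29.393.
A: (35 − 36.708)²/36.708 = 2.917264/36.708 = 0.0795
B: (62 − 33.649)²/33.649 = 803.779201/33.649 = 23.8872
C: (33 − 33.25)²/33.25 = 0.0625/33.25 = 0.0019
D: (3 − 29.393)²/29.393 = 696.590449/29.393 = 23.6992
The largest term is for B: 23.887.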